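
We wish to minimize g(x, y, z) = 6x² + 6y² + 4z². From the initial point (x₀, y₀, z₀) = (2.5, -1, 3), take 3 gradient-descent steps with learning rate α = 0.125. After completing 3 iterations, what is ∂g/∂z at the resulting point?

0

∇g = (12x, 12y, 8z)
(x₁, y₁, z₁) = (2.5, -1, 3) − 0.125·(30, -12, 24) = (-1.25, 0.5, 0)
(x₂, y₂, z₂) = (-1.25, 0.5, 0) − 0.125·(-15, 6, 0) = (0.625, -0.25, 0)
(x₃, y₃, z₃) = (0.625, -0.25, 0) − 0.125·(7.5, -3, 0) = (-0.3125, 0.125, 0)
∂g/∂z at (-0.3125, 0.125, 0) = 0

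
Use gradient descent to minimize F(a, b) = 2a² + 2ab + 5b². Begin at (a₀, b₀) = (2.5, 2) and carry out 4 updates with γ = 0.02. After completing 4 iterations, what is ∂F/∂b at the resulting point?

8.97481728

∇F = (4a + 2b, 2a + 10b)
(a₁, b₁) = (2.5, 2) − 0.02·(14, 25) = (2.22, 1.5)
(a₂, b₂) = (2.22, 1.5) − 0.02·(11.88, 19.44) = (1.9824, 1.1112)
(a₃, b₃) = (1.9824, 1.1112) − 0.02·(10.152, 15.0768) = (1.77936, 0.809664)
(a₄, b₄) = (1.77936, 0.809664) − 0.02·(8.736768, 11.65536) = (1.60462464, 0.5765568)
∂F/∂b at (1.60462464, 0.5765568) = 8.97481728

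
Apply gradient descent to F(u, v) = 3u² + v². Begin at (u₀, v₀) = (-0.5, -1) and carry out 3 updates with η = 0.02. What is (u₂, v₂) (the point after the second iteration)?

(-0.3872, -0.9216)

∇F = (6u, 2v)
(u₁, v₁) = (-0.5, -1) − 0.02·(-3, -2) = (-0.44, -0.96)
(u₂, v₂) = (-0.44, -0.96) − 0.02·(-2.64, -1.92) = (-0.3872, -0.9216)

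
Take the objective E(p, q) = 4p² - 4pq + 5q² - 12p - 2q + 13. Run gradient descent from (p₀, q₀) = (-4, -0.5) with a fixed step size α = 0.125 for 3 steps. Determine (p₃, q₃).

∇E = (8p - 4q - 12, -4p + 10q - 2)
Step 1: at (-4, -0.5), ∇E = (-42, 9) → (-4, -0.5) − 0.125·(-42, 9) = (1.25, -1.625)
Step 2: at (1.25, -1.625), ∇E = (4.5, -23.25) → (1.25, -1.625) − 0.125·(4.5, -23.25) = (0.6875, 1.28125)
Step 3: at (0.6875, 1.28125), ∇E = (-11.625, 8.0625) → (0.6875, 1.28125) − 0.125·(-11.625, 8.0625) = (2.140625, 0.2734375)

(2.140625, 0.2734375)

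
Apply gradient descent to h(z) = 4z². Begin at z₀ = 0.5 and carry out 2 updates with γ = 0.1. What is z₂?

h′(z) = 8z
Step 1: h′(0.5) = 4; z₁ = 0.5 − 0.1·4 = 0.1
Step 2: h′(0.1) = 0.8; z₂ = 0.1 − 0.1·0.8 = 0.02

0.02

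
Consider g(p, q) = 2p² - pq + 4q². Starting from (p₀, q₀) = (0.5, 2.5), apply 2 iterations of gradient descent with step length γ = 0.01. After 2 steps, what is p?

0.50785

∇g = (4p - q, -p + 8q)
Step 1: at (0.5, 2.5), ∇g = (-0.5, 19.5) → (0.5, 2.5) − 0.01·(-0.5, 19.5) = (0.505, 2.305)
Step 2: at (0.505, 2.305), ∇g = (-0.285, 17.935) → (0.505, 2.305) − 0.01·(-0.285, 17.935) = (0.50785, 2.12565)
p = 0.50785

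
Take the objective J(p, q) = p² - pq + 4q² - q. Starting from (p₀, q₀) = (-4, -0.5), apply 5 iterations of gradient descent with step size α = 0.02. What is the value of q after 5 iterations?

∇J = (2p - q, -p + 8q - 1)
(p₁, q₁) = (-4, -0.5) − 0.02·(-7.5, -1) = (-3.85, -0.48)
(p₂, q₂) = (-3.85, -0.48) − 0.02·(-7.22, -0.99) = (-3.7056, -0.4602)
(p₃, q₃) = (-3.7056, -0.4602) − 0.02·(-6.951, -0.976) = (-3.56658, -0.44068)
(p₄, q₄) = (-3.56658, -0.44068) − 0.02·(-6.69248, -0.95886) = (-3.4327304, -0.4215028)
(p₅, q₅) = (-3.4327304, -0.4215028) − 0.02·(-6.443958, -0.939292) = (-3.30385124, -0.40271696)
q = -0.40271696

-0.40271696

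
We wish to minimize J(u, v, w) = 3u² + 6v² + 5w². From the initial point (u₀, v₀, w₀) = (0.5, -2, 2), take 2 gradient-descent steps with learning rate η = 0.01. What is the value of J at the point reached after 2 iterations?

28.10025036

∇J = (6u, 12v, 10w)
(u₁, v₁, w₁) = (0.5, -2, 2) − 0.01·(3, -24, 20) = (0.47, -1.76, 1.8)
(u₂, v₂, w₂) = (0.47, -1.76, 1.8) − 0.01·(2.82, -21.12, 18) = (0.4418, -1.5488, 1.62)
J(0.4418, -1.5488, 1.62) = 28.10025036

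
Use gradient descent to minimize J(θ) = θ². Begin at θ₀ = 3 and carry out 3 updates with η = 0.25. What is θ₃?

0.375

J′(θ) = 2θ
Step 1: J′(3) = 6; θ₁ = 3 − 0.25·6 = 1.5
Step 2: J′(1.5) = 3; θ₂ = 1.5 − 0.25·3 = 0.75
Step 3: J′(0.75) = 1.5; θ₃ = 0.75 − 0.25·1.5 = 0.375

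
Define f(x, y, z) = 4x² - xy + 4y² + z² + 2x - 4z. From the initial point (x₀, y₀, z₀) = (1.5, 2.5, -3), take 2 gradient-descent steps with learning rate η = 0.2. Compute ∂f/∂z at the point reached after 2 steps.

-3.6

∇f = (8x - y + 2, -x + 8y, 2z - 4)
(x₁, y₁, z₁) = (1.5, 2.5, -3) − 0.2·(11.5, 18.5, -10) = (-0.8, -1.2, -1)
(x₂, y₂, z₂) = (-0.8, -1.2, -1) − 0.2·(-3.2, -8.8, -6) = (-0.16, 0.56, 0.2)
∂f/∂z at (-0.16, 0.56, 0.2) = -3.6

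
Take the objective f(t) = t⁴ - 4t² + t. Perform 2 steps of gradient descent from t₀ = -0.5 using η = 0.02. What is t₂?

-0.68796968

f′(t) = 4t³ - 8t + 1
Step 1: f′(-0.5) = 4.5; t₁ = -0.5 − 0.02·4.5 = -0.59
Step 2: f′(-0.59) = 4.898484; t₂ = -0.59 − 0.02·4.898484 = -0.68796968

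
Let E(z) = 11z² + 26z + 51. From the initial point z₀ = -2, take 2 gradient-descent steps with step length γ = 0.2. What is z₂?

-10.64

E′(z) = 22z + 26
Step 1: E′(-2) = -18; z₁ = -2 − 0.2·(-18) = 1.6
Step 2: E′(1.6) = 61.2; z₂ = 1.6 − 0.2·61.2 = -10.64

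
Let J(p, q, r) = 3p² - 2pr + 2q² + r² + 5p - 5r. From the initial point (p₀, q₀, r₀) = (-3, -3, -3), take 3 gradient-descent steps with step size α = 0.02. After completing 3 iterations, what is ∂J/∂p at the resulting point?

-5.309248

∇J = (6p - 2r + 5, 4q, -2p + 2r - 5)
(p₁, q₁, r₁) = (-3, -3, -3) − 0.02·(-7, -12, -5) = (-2.86, -2.76, -2.9)
(p₂, q₂, r₂) = (-2.86, -2.76, -2.9) − 0.02·(-6.36, -11.04, -5.08) = (-2.7328, -2.5392, -2.7984)
(p₃, q₃, r₃) = (-2.7328, -2.5392, -2.7984) − 0.02·(-5.8, -10.1568, -5.1312) = (-2.6168, -2.336064, -2.695776)
∂J/∂p at (-2.6168, -2.336064, -2.695776) = -5.309248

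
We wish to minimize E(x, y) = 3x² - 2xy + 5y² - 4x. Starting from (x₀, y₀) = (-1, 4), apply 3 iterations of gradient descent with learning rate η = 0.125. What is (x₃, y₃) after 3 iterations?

∇E = (6x - 2y - 4, -2x + 10y)
(x₁, y₁) = (-1, 4) − 0.125·(-18, 42) = (1.25, -1.25)
(x₂, y₂) = (1.25, -1.25) − 0.125·(6, -15) = (0.5, 0.625)
(x₃, y₃) = (0.5, 0.625) − 0.125·(-2.25, 5.25) = (0.78125, -0.03125)

(0.78125, -0.03125)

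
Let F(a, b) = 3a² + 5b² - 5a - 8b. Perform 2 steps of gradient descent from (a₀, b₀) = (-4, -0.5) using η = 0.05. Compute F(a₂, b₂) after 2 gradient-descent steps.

12.0718

∇F = (6a - 5, 10b - 8)
(a₁, b₁) = (-4, -0.5) − 0.05·(-29, -13) = (-2.55, 0.15)
(a₂, b₂) = (-2.55, 0.15) − 0.05·(-20.3, -6.5) = (-1.535, 0.475)
F(-1.535, 0.475) = 12.0718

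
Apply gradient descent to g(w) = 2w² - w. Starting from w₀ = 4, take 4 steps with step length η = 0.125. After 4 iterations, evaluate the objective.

-0.01513671875

g′(w) = 4w - 1
w₁ = 4 − 0.125·15 = 2.125
w₂ = 2.125 − 0.125·7.5 = 1.1875
w₃ = 1.1875 − 0.125·3.75 = 0.71875
w₄ = 0.71875 − 0.125·1.875 = 0.484375
g(0.484375) = -0.01513671875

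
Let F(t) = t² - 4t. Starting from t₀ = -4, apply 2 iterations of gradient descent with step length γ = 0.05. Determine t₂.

-2.86

F′(t) = 2t - 4
t₁ = -4 − 0.05·(-12) = -3.4
t₂ = -3.4 − 0.05·(-10.8) = -2.86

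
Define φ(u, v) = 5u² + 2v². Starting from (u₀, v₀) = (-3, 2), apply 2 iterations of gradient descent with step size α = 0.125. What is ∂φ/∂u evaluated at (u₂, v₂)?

-1.875

∇φ = (10u, 4v)
(u₁, v₁) = (-3, 2) − 0.125·(-30, 8) = (0.75, 1)
(u₂, v₂) = (0.75, 1) − 0.125·(7.5, 4) = (-0.1875, 0.5)
∂φ/∂u at (-0.1875, 0.5) = -1.875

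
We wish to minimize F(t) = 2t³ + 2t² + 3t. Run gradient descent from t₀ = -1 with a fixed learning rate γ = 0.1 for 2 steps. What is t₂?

-2.55

F′(t) = 6t² + 4t + 3
Step 1: F′(-1) = 5; t₁ = -1 − 0.1·5 = -1.5
Step 2: F′(-1.5) = 10.5; t₂ = -1.5 − 0.1·10.5 = -2.55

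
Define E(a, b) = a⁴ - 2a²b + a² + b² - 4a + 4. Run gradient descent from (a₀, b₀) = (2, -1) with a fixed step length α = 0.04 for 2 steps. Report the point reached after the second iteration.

(0.47936, -0.5392)

∇E = (4a³ - 4ab + 2a - 4, -2a² + 2b)
Step 1: at (2, -1), ∇E = (40, -10) → (2, -1) − 0.04·(40, -10) = (0.4, -0.6)
Step 2: at (0.4, -0.6), ∇E = (-1.984, -1.52) → (0.4, -0.6) − 0.04·(-1.984, -1.52) = (0.47936, -0.5392)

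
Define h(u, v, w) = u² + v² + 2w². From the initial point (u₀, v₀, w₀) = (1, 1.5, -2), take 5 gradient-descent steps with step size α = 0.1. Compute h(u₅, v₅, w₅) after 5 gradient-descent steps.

∇h = (2u, 2v, 4w)
(u₁, v₁, w₁) = (1, 1.5, -2) − 0.1·(2, 3, -8) = (0.8, 1.2, -1.2)
(u₂, v₂, w₂) = (0.8, 1.2, -1.2) − 0.1·(1.6, 2.4, -4.8) = (0.64, 0.96, -0.72)
(u₃, v₃, w₃) = (0.64, 0.96, -0.72) − 0.1·(1.28, 1.92, -2.88) = (0.512, 0.768, -0.432)
(u₄, v₄, w₄) = (0.512, 0.768, -0.432) − 0.1·(1.024, 1.536, -1.728) = (0.4096, 0.6144, -0.2592)
(u₅, v₅, w₅) = (0.4096, 0.6144, -0.2592) − 0.1·(0.8192, 1.2288, -1.0368) = (0.32768, 0.49152, -0.15552)
h(0.32768, 0.49152, -0.15552) = 0.3973390336

0.3973390336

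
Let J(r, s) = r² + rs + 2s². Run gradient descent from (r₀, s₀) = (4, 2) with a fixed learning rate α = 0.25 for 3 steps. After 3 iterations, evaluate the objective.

∇J = (2r + s, r + 4s)
Step 1: at (4, 2), ∇J = (10, 12) → (4, 2) − 0.25·(10, 12) = (1.5, -1)
Step 2: at (1.5, -1), ∇J = (2, -2.5) → (1.5, -1) − 0.25·(2, -2.5) = (1, -0.375)
Step 3: at (1, -0.375), ∇J = (1.625, -0.5) → (1, -0.375) − 0.25·(1.625, -0.5) = (0.59375, -0.25)
J(0.59375, -0.25) = 0.3291015625

0.3291015625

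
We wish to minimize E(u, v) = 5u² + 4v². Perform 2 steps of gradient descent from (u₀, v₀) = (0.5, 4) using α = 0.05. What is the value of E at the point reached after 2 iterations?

∇E = (10u, 8v)
(u₁, v₁) = (0.5, 4) − 0.05·(5, 32) = (0.25, 2.4)
(u₂, v₂) = (0.25, 2.4) − 0.05·(2.5, 19.2) = (0.125, 1.44)
E(0.125, 1.44) = 8.372525

8.372525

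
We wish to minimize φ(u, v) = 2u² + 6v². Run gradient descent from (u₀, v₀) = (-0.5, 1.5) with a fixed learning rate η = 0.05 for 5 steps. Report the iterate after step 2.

∇φ = (4u, 12v)
Step 1: at (-0.5, 1.5), ∇φ = (-2, 18) → (-0.5, 1.5) − 0.05·(-2, 18) = (-0.4, 0.6)
Step 2: at (-0.4, 0.6), ∇φ = (-1.6, 7.2) → (-0.4, 0.6) − 0.05·(-1.6, 7.2) = (-0.32, 0.24)

(-0.32, 0.24)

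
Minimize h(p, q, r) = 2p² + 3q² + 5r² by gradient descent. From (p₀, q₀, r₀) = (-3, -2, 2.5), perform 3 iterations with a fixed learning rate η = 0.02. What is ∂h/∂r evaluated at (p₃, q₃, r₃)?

12.8

∇h = (4p, 6q, 10r)
Step 1: at (-3, -2, 2.5), ∇h = (-12, -12, 25) → (-3, -2, 2.5) − 0.02·(-12, -12, 25) = (-2.76, -1.76, 2)
Step 2: at (-2.76, -1.76, 2), ∇h = (-11.04, -10.56, 20) → (-2.76, -1.76, 2) − 0.02·(-11.04, -10.56, 20) = (-2.5392, -1.5488, 1.6)
Step 3: at (-2.5392, -1.5488, 1.6), ∇h = (-10.1568, -9.2928, 16) → (-2.5392, -1.5488, 1.6) − 0.02·(-10.1568, -9.2928, 16) = (-2.336064, -1.362944, 1.28)
∂h/∂r at (-2.336064, -1.362944, 1.28) = 12.8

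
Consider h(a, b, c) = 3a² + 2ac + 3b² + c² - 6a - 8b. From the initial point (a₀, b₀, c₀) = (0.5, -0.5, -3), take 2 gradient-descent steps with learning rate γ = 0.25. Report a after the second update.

∇h = (6a + 2c - 6, 6b - 8, 2a + 2c)
(a₁, b₁, c₁) = (0.5, -0.5, -3) − 0.25·(-9, -11, -5) = (2.75, 2.25, -1.75)
(a₂, b₂, c₂) = (2.75, 2.25, -1.75) − 0.25·(7, 5.5, 2) = (1, 0.875, -2.25)
a = 1

1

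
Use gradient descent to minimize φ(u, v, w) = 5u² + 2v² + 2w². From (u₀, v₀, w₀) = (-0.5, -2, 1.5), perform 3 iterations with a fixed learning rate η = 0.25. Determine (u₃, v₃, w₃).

∇φ = (10u, 4v, 4w)
(u₁, v₁, w₁) = (-0.5, -2, 1.5) − 0.25·(-5, -8, 6) = (0.75, 0, 0)
(u₂, v₂, w₂) = (0.75, 0, 0) − 0.25·(7.5, 0, 0) = (-1.125, 0, 0)
(u₃, v₃, w₃) = (-1.125, 0, 0) − 0.25·(-11.25, 0, 0) = (1.6875, 0, 0)

(1.6875, 0, 0)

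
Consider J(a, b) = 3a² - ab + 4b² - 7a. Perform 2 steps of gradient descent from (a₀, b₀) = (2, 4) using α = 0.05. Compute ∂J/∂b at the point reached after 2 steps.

∇J = (6a - b - 7, -a + 8b)
(a₁, b₁) = (2, 4) − 0.05·(1, 30) = (1.95, 2.5)
(a₂, b₂) = (1.95, 2.5) − 0.05·(2.2, 18.05) = (1.84, 1.5975)
∂J/∂b at (1.84, 1.5975) = 10.94

10.94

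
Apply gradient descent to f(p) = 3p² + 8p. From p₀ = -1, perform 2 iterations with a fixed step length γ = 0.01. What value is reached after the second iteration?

-1.0388

f′(p) = 6p + 8
p₁ = -1 − 0.01·2 = -1.02
p₂ = -1.02 − 0.01·1.88 = -1.0388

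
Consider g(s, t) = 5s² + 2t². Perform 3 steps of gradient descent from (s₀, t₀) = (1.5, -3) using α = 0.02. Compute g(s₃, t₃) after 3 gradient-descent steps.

∇g = (10s, 4t)
Step 1: at (1.5, -3), ∇g = (15, -12) → (1.5, -3) − 0.02·(15, -12) = (1.2, -2.76)
Step 2: at (1.2, -2.76), ∇g = (12, -11.04) → (1.2, -2.76) − 0.02·(12, -11.04) = (0.96, -2.5392)
Step 3: at (0.96, -2.5392), ∇g = (9.6, -10.1568) → (0.96, -2.5392) − 0.02·(9.6, -10.1568) = (0.768, -2.336064)
g(0.768, -2.336064) = 13.863510024192

13.863510024192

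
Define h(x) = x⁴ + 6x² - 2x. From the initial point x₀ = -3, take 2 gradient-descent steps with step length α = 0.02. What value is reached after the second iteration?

h′(x) = 4x³ + 12x - 2
Step 1: h′(-3) = -146; x₁ = -3 − 0.02·(-146) = -0.08
Step 2: h′(-0.08) = -2.962048; x₂ = -0.08 − 0.02·(-2.962048) = -0.02075904

-0.02075904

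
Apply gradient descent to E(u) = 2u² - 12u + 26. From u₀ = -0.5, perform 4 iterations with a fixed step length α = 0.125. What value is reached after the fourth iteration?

2.78125

E′(u) = 4u - 12
Step 1: E′(-0.5) = -14; u₁ = -0.5 − 0.125·(-14) = 1.25
Step 2: E′(1.25) = -7; u₂ = 1.25 − 0.125·(-7) = 2.125
Step 3: E′(2.125) = -3.5; u₃ = 2.125 − 0.125·(-3.5) = 2.5625
Step 4: E′(2.5625) = -1.75; u₄ = 2.5625 − 0.125·(-1.75) = 2.78125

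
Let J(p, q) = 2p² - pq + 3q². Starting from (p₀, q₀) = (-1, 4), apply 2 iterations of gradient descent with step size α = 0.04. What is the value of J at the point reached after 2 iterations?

16.64894976

∇J = (4p - q, -p + 6q)
(p₁, q₁) = (-1, 4) − 0.04·(-8, 25) = (-0.68, 3)
(p₂, q₂) = (-0.68, 3) − 0.04·(-5.72, 18.68) = (-0.4512, 2.2528)
J(-0.4512, 2.2528) = 16.64894976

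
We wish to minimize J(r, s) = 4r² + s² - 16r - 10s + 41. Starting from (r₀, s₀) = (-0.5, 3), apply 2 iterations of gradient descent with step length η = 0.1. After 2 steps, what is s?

∇J = (8r - 16, 2s - 10)
Step 1: at (-0.5, 3), ∇J = (-20, -4) → (-0.5, 3) − 0.1·(-20, -4) = (1.5, 3.4)
Step 2: at (1.5, 3.4), ∇J = (-4, -3.2) → (1.5, 3.4) − 0.1·(-4, -3.2) = (1.9, 3.72)
s = 3.72

3.72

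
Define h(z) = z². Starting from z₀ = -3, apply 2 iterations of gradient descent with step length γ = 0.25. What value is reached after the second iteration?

h′(z) = 2z
z₁ = -3 − 0.25·(-6) = -1.5
z₂ = -1.5 − 0.25·(-3) = -0.75

-0.75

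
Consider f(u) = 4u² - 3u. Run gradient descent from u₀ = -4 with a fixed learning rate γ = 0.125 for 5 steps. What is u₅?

0.375

f′(u) = 8u - 3
u₁ = -4 − 0.125·(-35) = 0.375
u₂ = 0.375 − 0.125·0 = 0.375
u₃ = 0.375 − 0.125·0 = 0.375
u₄ = 0.375 − 0.125·0 = 0.375
u₅ = 0.375 − 0.125·0 = 0.375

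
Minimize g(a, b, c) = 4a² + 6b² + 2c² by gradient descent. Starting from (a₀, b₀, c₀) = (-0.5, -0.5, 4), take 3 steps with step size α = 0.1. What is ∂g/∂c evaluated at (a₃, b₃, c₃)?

∇g = (8a, 12b, 4c)
(a₁, b₁, c₁) = (-0.5, -0.5, 4) − 0.1·(-4, -6, 16) = (-0.1, 0.1, 2.4)
(a₂, b₂, c₂) = (-0.1, 0.1, 2.4) − 0.1·(-0.8, 1.2, 9.6) = (-0.02, -0.02, 1.44)
(a₃, b₃, c₃) = (-0.02, -0.02, 1.44) − 0.1·(-0.16, -0.24, 5.76) = (-0.004, 0.004, 0.864)
∂g/∂c at (-0.004, 0.004, 0.864) = 3.456

3.456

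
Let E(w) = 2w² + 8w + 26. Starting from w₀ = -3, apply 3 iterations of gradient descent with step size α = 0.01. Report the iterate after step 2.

E′(w) = 4w + 8
w₁ = -3 − 0.01·(-4) = -2.96
w₂ = -2.96 − 0.01·(-3.84) = -2.9216

-2.9216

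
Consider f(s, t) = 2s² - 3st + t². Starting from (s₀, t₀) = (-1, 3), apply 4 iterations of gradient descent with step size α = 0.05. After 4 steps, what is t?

∇f = (4s - 3t, -3s + 2t)
Step 1: at (-1, 3), ∇f = (-13, 9) → (-1, 3) − 0.05·(-13, 9) = (-0.35, 2.55)
Step 2: at (-0.35, 2.55), ∇f = (-9.05, 6.15) → (-0.35, 2.55) − 0.05·(-9.05, 6.15) = (0.1025, 2.2425)
Step 3: at (0.1025, 2.2425), ∇f = (-6.3175, 4.1775) → (0.1025, 2.2425) − 0.05·(-6.3175, 4.1775) = (0.418375, 2.033625)
Step 4: at (0.418375, 2.033625), ∇f = (-4.427375, 2.812125) → (0.418375, 2.033625) − 0.05·(-4.427375, 2.812125) = (0.63974375, 1.89301875)
t = 1.89301875

1.89301875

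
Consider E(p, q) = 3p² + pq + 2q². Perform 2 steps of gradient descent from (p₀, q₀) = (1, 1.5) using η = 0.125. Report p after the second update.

∇E = (6p + q, p + 4q)
Step 1: at (1, 1.5), ∇E = (7.5, 7) → (1, 1.5) − 0.125·(7.5, 7) = (0.0625, 0.625)
Step 2: at (0.0625, 0.625), ∇E = (1, 2.5625) → (0.0625, 0.625) − 0.125·(1, 2.5625) = (-0.0625, 0.3046875)
p = -0.0625

-0.0625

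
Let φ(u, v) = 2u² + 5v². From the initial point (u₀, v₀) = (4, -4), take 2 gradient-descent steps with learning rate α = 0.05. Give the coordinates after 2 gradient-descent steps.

(2.56, -1)

∇φ = (4u, 10v)
Step 1: at (4, -4), ∇φ = (16, -40) → (4, -4) − 0.05·(16, -40) = (3.2, -2)
Step 2: at (3.2, -2), ∇φ = (12.8, -20) → (3.2, -2) − 0.05·(12.8, -20) = (2.56, -1)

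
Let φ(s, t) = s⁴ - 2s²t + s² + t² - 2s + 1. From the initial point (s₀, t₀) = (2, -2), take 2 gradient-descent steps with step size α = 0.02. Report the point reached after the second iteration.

(0.7792, -1.6496)

∇φ = (4s³ - 4st + 2s - 2, -2s² + 2t)
(s₁, t₁) = (2, -2) − 0.02·(50, -12) = (1, -1.76)
(s₂, t₂) = (1, -1.76) − 0.02·(11.04, -5.52) = (0.7792, -1.6496)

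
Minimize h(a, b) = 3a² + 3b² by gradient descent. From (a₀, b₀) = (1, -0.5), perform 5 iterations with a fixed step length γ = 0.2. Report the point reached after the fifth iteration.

∇h = (6a, 6b)
Step 1: at (1, -0.5), ∇h = (6, -3) → (1, -0.5) − 0.2·(6, -3) = (-0.2, 0.1)
Step 2: at (-0.2, 0.1), ∇h = (-1.2, 0.6) → (-0.2, 0.1) − 0.2·(-1.2, 0.6) = (0.04, -0.02)
Step 3: at (0.04, -0.02), ∇h = (0.24, -0.12) → (0.04, -0.02) − 0.2·(0.24, -0.12) = (-0.008, 0.004)
Step 4: at (-0.008, 0.004), ∇h = (-0.048, 0.024) → (-0.008, 0.004) − 0.2·(-0.048, 0.024) = (0.0016, -0.0008)
Step 5: at (0.0016, -0.0008), ∇h = (0.0096, -0.0048) → (0.0016, -0.0008) − 0.2·(0.0096, -0.0048) = (-0.00032, 0.00016)

(-0.00032, 0.00016)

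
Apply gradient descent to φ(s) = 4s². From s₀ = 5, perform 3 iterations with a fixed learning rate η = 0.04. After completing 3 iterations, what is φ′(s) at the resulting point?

φ′(s) = 8s
s₁ = 5 − 0.04·40 = 3.4
s₂ = 3.4 − 0.04·27.2 = 2.312
s₃ = 2.312 − 0.04·18.496 = 1.57216
φ′(s) at (1.57216) = 12.57728

12.57728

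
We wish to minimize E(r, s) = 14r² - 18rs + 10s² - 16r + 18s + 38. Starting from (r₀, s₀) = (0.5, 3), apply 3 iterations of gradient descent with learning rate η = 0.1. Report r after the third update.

∇E = (28r - 18s - 16, -18r + 20s + 18)
(r₁, s₁) = (0.5, 3) − 0.1·(-56, 69) = (6.1, -3.9)
(r₂, s₂) = (6.1, -3.9) − 0.1·(225, -169.8) = (-16.4, 13.08)
(r₃, s₃) = (-16.4, 13.08) − 0.1·(-710.64, 574.8) = (54.664, -44.4)
r = 54.664

54.664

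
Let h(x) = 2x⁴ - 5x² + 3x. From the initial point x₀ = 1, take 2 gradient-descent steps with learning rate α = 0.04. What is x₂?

0.94088448

h′(x) = 8x³ - 10x + 3
Step 1: h′(1) = 1; x₁ = 1 − 0.04·1 = 0.96
Step 2: h′(0.96) = 0.477888; x₂ = 0.96 − 0.04·0.477888 = 0.94088448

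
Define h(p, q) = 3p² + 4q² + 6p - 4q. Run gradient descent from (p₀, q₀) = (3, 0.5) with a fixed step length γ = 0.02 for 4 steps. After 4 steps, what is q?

0.5

∇h = (6p + 6, 8q - 4)
(p₁, q₁) = (3, 0.5) − 0.02·(24, 0) = (2.52, 0.5)
(p₂, q₂) = (2.52, 0.5) − 0.02·(21.12, 0) = (2.0976, 0.5)
(p₃, q₃) = (2.0976, 0.5) − 0.02·(18.5856, 0) = (1.725888, 0.5)
(p₄, q₄) = (1.725888, 0.5) − 0.02·(16.355328, 0) = (1.39878144, 0.5)
q = 0.5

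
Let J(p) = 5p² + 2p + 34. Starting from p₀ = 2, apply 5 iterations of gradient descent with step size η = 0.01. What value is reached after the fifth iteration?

1.099078

J′(p) = 10p + 2
p₁ = 2 − 0.01·22 = 1.78
p₂ = 1.78 − 0.01·19.8 = 1.582
p₃ = 1.582 − 0.01·17.82 = 1.4038
p₄ = 1.4038 − 0.01·16.038 = 1.24342
p₅ = 1.24342 − 0.01·14.4342 = 1.099078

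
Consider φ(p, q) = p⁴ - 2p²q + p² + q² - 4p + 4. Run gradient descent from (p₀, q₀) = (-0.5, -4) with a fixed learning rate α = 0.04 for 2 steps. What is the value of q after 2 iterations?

∇φ = (4p³ - 4pq + 2p - 4, -2p² + 2q)
Step 1: at (-0.5, -4), ∇φ = (-13.5, -8.5) → (-0.5, -4) − 0.04·(-13.5, -8.5) = (0.04, -3.66)
Step 2: at (0.04, -3.66), ∇φ = (-3.334144, -7.3232) → (0.04, -3.66) − 0.04·(-3.334144, -7.3232) = (0.17336576, -3.367072)
q = -3.367072

-3.367072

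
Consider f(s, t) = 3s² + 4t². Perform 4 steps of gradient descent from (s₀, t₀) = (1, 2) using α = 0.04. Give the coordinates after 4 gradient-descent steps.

(0.33362176, 0.42762752)

∇f = (6s, 8t)
Step 1: at (1, 2), ∇f = (6, 16) → (1, 2) − 0.04·(6, 16) = (0.76, 1.36)
Step 2: at (0.76, 1.36), ∇f = (4.56, 10.88) → (0.76, 1.36) − 0.04·(4.56, 10.88) = (0.5776, 0.9248)
Step 3: at (0.5776, 0.9248), ∇f = (3.4656, 7.3984) → (0.5776, 0.9248) − 0.04·(3.4656, 7.3984) = (0.438976, 0.628864)
Step 4: at (0.438976, 0.628864), ∇f = (2.633856, 5.030912) → (0.438976, 0.628864) − 0.04·(2.633856, 5.030912) = (0.33362176, 0.42762752)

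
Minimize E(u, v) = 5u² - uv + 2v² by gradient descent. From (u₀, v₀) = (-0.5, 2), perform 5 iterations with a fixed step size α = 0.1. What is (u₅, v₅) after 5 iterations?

∇E = (10u - v, -u + 4v)
Step 1: at (-0.5, 2), ∇E = (-7, 8.5) → (-0.5, 2) − 0.1·(-7, 8.5) = (0.2, 1.15)
Step 2: at (0.2, 1.15), ∇E = (0.85, 4.4) → (0.2, 1.15) − 0.1·(0.85, 4.4) = (0.115, 0.71)
Step 3: at (0.115, 0.71), ∇E = (0.44, 2.725) → (0.115, 0.71) − 0.1·(0.44, 2.725) = (0.071, 0.4375)
Step 4: at (0.071, 0.4375), ∇E = (0.2725, 1.679) → (0.071, 0.4375) − 0.1·(0.2725, 1.679) = (0.04375, 0.2696)
Step 5: at (0.04375, 0.2696), ∇E = (0.1679, 1.03465) → (0.04375, 0.2696) − 0.1·(0.1679, 1.03465) = (0.02696, 0.166135)

(0.02696, 0.166135)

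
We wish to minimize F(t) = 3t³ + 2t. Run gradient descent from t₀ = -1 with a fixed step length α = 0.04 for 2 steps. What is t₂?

F′(t) = 9t² + 2
t₁ = -1 − 0.04·11 = -1.44
t₂ = -1.44 − 0.04·20.6624 = -2.266496

-2.266496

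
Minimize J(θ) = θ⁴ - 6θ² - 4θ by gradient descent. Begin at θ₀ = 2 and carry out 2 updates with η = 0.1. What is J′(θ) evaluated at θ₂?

J′(θ) = 4θ³ - 12θ - 4
Step 1: J′(2) = 4; θ₁ = 2 − 0.1·4 = 1.6
Step 2: J′(1.6) = -6.816; θ₂ = 1.6 − 0.1·(-6.816) = 2.2816
J′(θ) at (2.2816) = 16.130087337984

16.130087337984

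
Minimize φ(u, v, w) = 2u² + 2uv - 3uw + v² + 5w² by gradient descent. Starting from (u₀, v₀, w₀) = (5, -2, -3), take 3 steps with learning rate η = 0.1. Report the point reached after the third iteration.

∇φ = (4u + 2v - 3w, 2u + 2v, -3u + 10w)
(u₁, v₁, w₁) = (5, -2, -3) − 0.1·(25, 6, -45) = (2.5, -2.6, 1.5)
(u₂, v₂, w₂) = (2.5, -2.6, 1.5) − 0.1·(0.3, -0.2, 7.5) = (2.47, -2.58, 0.75)
(u₃, v₃, w₃) = (2.47, -2.58, 0.75) − 0.1·(2.47, -0.22, 0.09) = (2.223, -2.558, 0.741)

(2.223, -2.558, 0.741)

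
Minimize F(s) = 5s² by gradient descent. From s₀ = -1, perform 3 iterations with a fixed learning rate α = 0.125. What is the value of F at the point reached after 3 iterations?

F′(s) = 10s
s₁ = -1 − 0.125·(-10) = 0.25
s₂ = 0.25 − 0.125·2.5 = -0.0625
s₃ = -0.0625 − 0.125·(-0.625) = 0.015625
F(0.015625) = 0.001220703125

0.001220703125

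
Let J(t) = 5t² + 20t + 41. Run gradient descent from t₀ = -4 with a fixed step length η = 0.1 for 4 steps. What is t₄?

-2

J′(t) = 10t + 20
Step 1: J′(-4) = -20; t₁ = -4 − 0.1·(-20) = -2
Step 2: J′(-2) = 0; t₂ = -2 − 0.1·0 = -2
Step 3: J′(-2) = 0; t₃ = -2 − 0.1·0 = -2
Step 4: J′(-2) = 0; t₄ = -2 − 0.1·0 = -2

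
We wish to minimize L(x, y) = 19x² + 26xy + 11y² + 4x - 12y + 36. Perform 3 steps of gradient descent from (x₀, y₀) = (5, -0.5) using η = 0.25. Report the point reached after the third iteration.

∇L = (38x + 26y + 4, 26x + 22y - 12)
(x₁, y₁) = (5, -0.5) − 0.25·(181, 107) = (-40.25, -27.25)
(x₂, y₂) = (-40.25, -27.25) − 0.25·(-2234, -1658) = (518.25, 387.25)
(x₃, y₃) = (518.25, 387.25) − 0.25·(29766, 21982) = (-6923.25, -5108.25)

(-6923.25, -5108.25)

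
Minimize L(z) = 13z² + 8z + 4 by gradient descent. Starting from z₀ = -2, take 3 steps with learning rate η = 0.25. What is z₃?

L′(z) = 26z + 8
Step 1: L′(-2) = -44; z₁ = -2 − 0.25·(-44) = 9
Step 2: L′(9) = 242; z₂ = 9 − 0.25·242 = -51.5
Step 3: L′(-51.5) = -1331; z₃ = -51.5 − 0.25·(-1331) = 281.25

281.25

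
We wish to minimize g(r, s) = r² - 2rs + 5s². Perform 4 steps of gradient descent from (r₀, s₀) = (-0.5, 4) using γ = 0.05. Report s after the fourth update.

∇g = (2r - 2s, -2r + 10s)
Step 1: at (-0.5, 4), ∇g = (-9, 41) → (-0.5, 4) − 0.05·(-9, 41) = (-0.05, 1.95)
Step 2: at (-0.05, 1.95), ∇g = (-4, 19.6) → (-0.05, 1.95) − 0.05·(-4, 19.6) = (0.15, 0.97)
Step 3: at (0.15, 0.97), ∇g = (-1.64, 9.4) → (0.15, 0.97) − 0.05·(-1.64, 9.4) = (0.232, 0.5)
Step 4: at (0.232, 0.5), ∇g = (-0.536, 4.536) → (0.232, 0.5) − 0.05·(-0.536, 4.536) = (0.2588, 0.2732)
s = 0.2732

0.2732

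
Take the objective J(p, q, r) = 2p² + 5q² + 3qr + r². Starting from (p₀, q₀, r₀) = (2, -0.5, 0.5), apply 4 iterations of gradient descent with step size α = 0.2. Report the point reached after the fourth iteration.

∇J = (4p, 10q + 3r, 3q + 2r)
Step 1: at (2, -0.5, 0.5), ∇J = (8, -3.5, -0.5) → (2, -0.5, 0.5) − 0.2·(8, -3.5, -0.5) = (0.4, 0.2, 0.6)
Step 2: at (0.4, 0.2, 0.6), ∇J = (1.6, 3.8, 1.8) → (0.4, 0.2, 0.6) − 0.2·(1.6, 3.8, 1.8) = (0.08, -0.56, 0.24)
Step 3: at (0.08, -0.56, 0.24), ∇J = (0.32, -4.88, -1.2) → (0.08, -0.56, 0.24) − 0.2·(0.32, -4.88, -1.2) = (0.016, 0.416, 0.48)
Step 4: at (0.016, 0.416, 0.48), ∇J = (0.064, 5.6, 2.208) → (0.016, 0.416, 0.48) − 0.2·(0.064, 5.6, 2.208) = (0.0032, -0.704, 0.0384)

(0.0032, -0.704, 0.0384)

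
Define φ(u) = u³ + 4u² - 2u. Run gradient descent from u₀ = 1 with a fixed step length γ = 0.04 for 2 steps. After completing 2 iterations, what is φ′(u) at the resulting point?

φ′(u) = 3u² + 8u - 2
u₁ = 1 − 0.04·9 = 0.64
u₂ = 0.64 − 0.04·4.3488 = 0.466048
φ′(u) at (0.466048) = 2.379986214912

2.379986214912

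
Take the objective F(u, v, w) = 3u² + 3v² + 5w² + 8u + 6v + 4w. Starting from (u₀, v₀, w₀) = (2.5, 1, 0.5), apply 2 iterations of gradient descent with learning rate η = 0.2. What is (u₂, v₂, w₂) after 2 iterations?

(-1.18, -0.92, 0.5)

∇F = (6u + 8, 6v + 6, 10w + 4)
(u₁, v₁, w₁) = (2.5, 1, 0.5) − 0.2·(23, 12, 9) = (-2.1, -1.4, -1.3)
(u₂, v₂, w₂) = (-2.1, -1.4, -1.3) − 0.2·(-4.6, -2.4, -9) = (-1.18, -0.92, 0.5)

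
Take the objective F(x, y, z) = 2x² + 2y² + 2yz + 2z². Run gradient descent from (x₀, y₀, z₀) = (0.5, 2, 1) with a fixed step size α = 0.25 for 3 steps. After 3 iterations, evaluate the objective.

0.21875

∇F = (4x, 4y + 2z, 2y + 4z)
(x₁, y₁, z₁) = (0.5, 2, 1) − 0.25·(2, 10, 8) = (0, -0.5, -1)
(x₂, y₂, z₂) = (0, -0.5, -1) − 0.25·(0, -4, -5) = (0, 0.5, 0.25)
(x₃, y₃, z₃) = (0, 0.5, 0.25) − 0.25·(0, 2.5, 2) = (0, -0.125, -0.25)
F(0, -0.125, -0.25) = 0.21875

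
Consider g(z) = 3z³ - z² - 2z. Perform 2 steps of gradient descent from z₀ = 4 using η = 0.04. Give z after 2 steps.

-2.054656

g′(z) = 9z² - 2z - 2
z₁ = 4 − 0.04·134 = -1.36
z₂ = -1.36 − 0.04·17.3664 = -2.054656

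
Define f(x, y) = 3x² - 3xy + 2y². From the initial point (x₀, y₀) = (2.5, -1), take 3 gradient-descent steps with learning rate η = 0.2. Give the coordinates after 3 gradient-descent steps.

(-0.44, 0.52)

∇f = (6x - 3y, -3x + 4y)
Step 1: at (2.5, -1), ∇f = (18, -11.5) → (2.5, -1) − 0.2·(18, -11.5) = (-1.1, 1.3)
Step 2: at (-1.1, 1.3), ∇f = (-10.5, 8.5) → (-1.1, 1.3) − 0.2·(-10.5, 8.5) = (1, -0.4)
Step 3: at (1, -0.4), ∇f = (7.2, -4.6) → (1, -0.4) − 0.2·(7.2, -4.6) = (-0.44, 0.52)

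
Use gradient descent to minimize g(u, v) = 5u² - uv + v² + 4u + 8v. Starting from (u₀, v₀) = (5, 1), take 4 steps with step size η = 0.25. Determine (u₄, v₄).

(27.20703125, -7.38671875)

∇g = (10u - v + 4, -u + 2v + 8)
Step 1: at (5, 1), ∇g = (53, 5) → (5, 1) − 0.25·(53, 5) = (-8.25, -0.25)
Step 2: at (-8.25, -0.25), ∇g = (-78.25, 15.75) → (-8.25, -0.25) − 0.25·(-78.25, 15.75) = (11.3125, -4.1875)
Step 3: at (11.3125, -4.1875), ∇g = (121.3125, -11.6875) → (11.3125, -4.1875) − 0.25·(121.3125, -11.6875) = (-19.015625, -1.265625)
Step 4: at (-19.015625, -1.265625), ∇g = (-184.890625, 24.484375) → (-19.015625, -1.265625) − 0.25·(-184.890625, 24.484375) = (27.20703125, -7.38671875)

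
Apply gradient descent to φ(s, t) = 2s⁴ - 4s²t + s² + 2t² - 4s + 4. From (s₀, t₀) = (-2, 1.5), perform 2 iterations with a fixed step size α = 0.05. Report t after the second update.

∇φ = (8s³ - 8st + 2s - 4, -4s² + 4t)
Step 1: at (-2, 1.5), ∇φ = (-48, -10) → (-2, 1.5) − 0.05·(-48, -10) = (0.4, 2)
Step 2: at (0.4, 2), ∇φ = (-9.088, 7.36) → (0.4, 2) − 0.05·(-9.088, 7.36) = (0.8544, 1.632)
t = 1.632

1.632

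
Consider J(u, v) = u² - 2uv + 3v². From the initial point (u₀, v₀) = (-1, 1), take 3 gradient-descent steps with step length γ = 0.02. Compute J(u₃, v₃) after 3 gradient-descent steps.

∇J = (2u - 2v, -2u + 6v)
Step 1: at (-1, 1), ∇J = (-4, 8) → (-1, 1) − 0.02·(-4, 8) = (-0.92, 0.84)
Step 2: at (-0.92, 0.84), ∇J = (-3.52, 6.88) → (-0.92, 0.84) − 0.02·(-3.52, 6.88) = (-0.8496, 0.7024)
Step 3: at (-0.8496, 0.7024), ∇J = (-3.104, 5.9136) → (-0.8496, 0.7024) − 0.02·(-3.104, 5.9136) = (-0.78752, 0.584128)
J(-0.78752, 0.584128) = 2.563829276672

2.563829276672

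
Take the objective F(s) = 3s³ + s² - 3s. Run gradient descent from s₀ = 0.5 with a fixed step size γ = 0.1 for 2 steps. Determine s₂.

F′(s) = 9s² + 2s - 3
Step 1: F′(0.5) = 0.25; s₁ = 0.5 − 0.1·0.25 = 0.475
Step 2: F′(0.475) = -0.019375; s₂ = 0.475 − 0.1·(-0.019375) = 0.4769375

0.4769375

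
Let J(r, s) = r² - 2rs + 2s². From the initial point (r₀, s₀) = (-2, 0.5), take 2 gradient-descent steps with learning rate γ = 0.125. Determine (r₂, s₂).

∇J = (2r - 2s, -2r + 4s)
(r₁, s₁) = (-2, 0.5) − 0.125·(-5, 6) = (-1.375, -0.25)
(r₂, s₂) = (-1.375, -0.25) − 0.125·(-2.25, 1.75) = (-1.09375, -0.46875)

(-1.09375, -0.46875)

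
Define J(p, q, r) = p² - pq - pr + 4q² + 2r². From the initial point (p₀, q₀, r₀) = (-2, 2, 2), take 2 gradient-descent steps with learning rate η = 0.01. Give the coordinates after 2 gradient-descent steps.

(-1.8444, 1.6552, 1.8048)

∇J = (2p - q - r, -p + 8q, -p + 4r)
(p₁, q₁, r₁) = (-2, 2, 2) − 0.01·(-8, 18, 10) = (-1.92, 1.82, 1.9)
(p₂, q₂, r₂) = (-1.92, 1.82, 1.9) − 0.01·(-7.56, 16.48, 9.52) = (-1.8444, 1.6552, 1.8048)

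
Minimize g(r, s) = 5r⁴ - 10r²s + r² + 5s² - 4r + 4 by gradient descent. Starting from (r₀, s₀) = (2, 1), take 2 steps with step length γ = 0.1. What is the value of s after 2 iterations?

∇g = (20r³ - 20rs + 2r - 4, -10r² + 10s)
(r₁, s₁) = (2, 1) − 0.1·(120, -30) = (-10, 4)
(r₂, s₂) = (-10, 4) − 0.1·(-19224, -960) = (1912.4, 100)
s = 100

100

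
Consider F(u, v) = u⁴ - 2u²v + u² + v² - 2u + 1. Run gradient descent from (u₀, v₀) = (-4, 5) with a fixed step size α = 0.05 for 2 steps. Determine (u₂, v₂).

∇F = (4u³ - 4uv + 2u - 2, -2u² + 2v)
Step 1: at (-4, 5), ∇F = (-186, -22) → (-4, 5) − 0.05·(-186, -22) = (5.3, 6.1)
Step 2: at (5.3, 6.1), ∇F = (474.788, -43.98) → (5.3, 6.1) − 0.05·(474.788, -43.98) = (-18.4394, 8.299)

(-18.4394, 8.299)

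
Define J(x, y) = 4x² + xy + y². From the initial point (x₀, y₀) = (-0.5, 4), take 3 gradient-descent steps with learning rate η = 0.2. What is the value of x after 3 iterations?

∇J = (8x + y, x + 2y)
(x₁, y₁) = (-0.5, 4) − 0.2·(0, 7.5) = (-0.5, 2.5)
(x₂, y₂) = (-0.5, 2.5) − 0.2·(-1.5, 4.5) = (-0.2, 1.6)
(x₃, y₃) = (-0.2, 1.6) − 0.2·(0, 3) = (-0.2, 1)
x = -0.2

-0.2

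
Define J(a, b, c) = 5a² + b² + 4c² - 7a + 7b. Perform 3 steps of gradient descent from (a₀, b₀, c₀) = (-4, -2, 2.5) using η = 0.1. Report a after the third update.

∇J = (10a - 7, 2b + 7, 8c)
(a₁, b₁, c₁) = (-4, -2, 2.5) − 0.1·(-47, 3, 20) = (0.7, -2.3, 0.5)
(a₂, b₂, c₂) = (0.7, -2.3, 0.5) − 0.1·(0, 2.4, 4) = (0.7, -2.54, 0.1)
(a₃, b₃, c₃) = (0.7, -2.54, 0.1) − 0.1·(0, 1.92, 0.8) = (0.7, -2.732, 0.02)
a = 0.7

0.7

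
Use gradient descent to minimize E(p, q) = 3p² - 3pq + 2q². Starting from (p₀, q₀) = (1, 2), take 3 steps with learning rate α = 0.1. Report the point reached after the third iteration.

∇E = (6p - 3q, -3p + 4q)
(p₁, q₁) = (1, 2) − 0.1·(0, 5) = (1, 1.5)
(p₂, q₂) = (1, 1.5) − 0.1·(1.5, 3) = (0.85, 1.2)
(p₃, q₃) = (0.85, 1.2) − 0.1·(1.5, 2.25) = (0.7, 0.975)

(0.7, 0.975)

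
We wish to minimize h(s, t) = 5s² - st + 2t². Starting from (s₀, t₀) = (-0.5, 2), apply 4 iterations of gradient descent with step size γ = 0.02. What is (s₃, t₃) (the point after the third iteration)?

∇h = (10s - t, -s + 4t)
(s₁, t₁) = (-0.5, 2) − 0.02·(-7, 8.5) = (-0.36, 1.83)
(s₂, t₂) = (-0.36, 1.83) − 0.02·(-5.43, 7.68) = (-0.2514, 1.6764)
(s₃, t₃) = (-0.2514, 1.6764) − 0.02·(-4.1904, 6.957) = (-0.167592, 1.53726)

(-0.167592, 1.53726)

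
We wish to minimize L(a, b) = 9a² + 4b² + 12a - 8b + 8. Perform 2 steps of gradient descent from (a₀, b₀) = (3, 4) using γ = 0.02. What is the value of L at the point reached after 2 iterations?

38.22380032

∇L = (18a + 12, 8b - 8)
(a₁, b₁) = (3, 4) − 0.02·(66, 24) = (1.68, 3.52)
(a₂, b₂) = (1.68, 3.52) − 0.02·(42.24, 20.16) = (0.8352, 3.1168)
L(0.8352, 3.1168) = 38.22380032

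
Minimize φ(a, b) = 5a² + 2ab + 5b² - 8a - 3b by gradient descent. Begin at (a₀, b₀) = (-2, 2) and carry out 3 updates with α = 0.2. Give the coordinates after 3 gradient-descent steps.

(2.528, 0.904)

∇φ = (10a + 2b - 8, 2a + 10b - 3)
Step 1: at (-2, 2), ∇φ = (-24, 13) → (-2, 2) − 0.2·(-24, 13) = (2.8, -0.6)
Step 2: at (2.8, -0.6), ∇φ = (18.8, -3.4) → (2.8, -0.6) − 0.2·(18.8, -3.4) = (-0.96, 0.08)
Step 3: at (-0.96, 0.08), ∇φ = (-17.44, -4.12) → (-0.96, 0.08) − 0.2·(-17.44, -4.12) = (2.528, 0.904)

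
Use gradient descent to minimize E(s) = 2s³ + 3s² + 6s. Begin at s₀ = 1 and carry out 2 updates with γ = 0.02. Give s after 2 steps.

0.394048

E′(s) = 6s² + 6s + 6
Step 1: E′(1) = 18; s₁ = 1 − 0.02·18 = 0.64
Step 2: E′(0.64) = 12.2976; s₂ = 0.64 − 0.02·12.2976 = 0.394048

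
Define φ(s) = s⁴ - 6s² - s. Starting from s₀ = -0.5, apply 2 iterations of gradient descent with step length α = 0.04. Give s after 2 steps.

φ′(s) = 4s³ - 12s - 1
Step 1: φ′(-0.5) = 4.5; s₁ = -0.5 − 0.04·4.5 = -0.68
Step 2: φ′(-0.68) = 5.902272; s₂ = -0.68 − 0.04·5.902272 = -0.91609088

-0.91609088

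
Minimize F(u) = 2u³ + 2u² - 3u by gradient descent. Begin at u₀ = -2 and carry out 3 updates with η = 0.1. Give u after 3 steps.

-45.1102776

F′(u) = 6u² + 4u - 3
Step 1: F′(-2) = 13; u₁ = -2 − 0.1·13 = -3.3
Step 2: F′(-3.3) = 49.14; u₂ = -3.3 − 0.1·49.14 = -8.214
Step 3: F′(-8.214) = 368.962776; u₃ = -8.214 − 0.1·368.962776 = -45.1102776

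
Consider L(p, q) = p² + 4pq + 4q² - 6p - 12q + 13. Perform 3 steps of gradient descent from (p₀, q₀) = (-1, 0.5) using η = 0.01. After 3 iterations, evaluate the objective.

∇L = (2p + 4q - 6, 4p + 8q - 12)
Step 1: at (-1, 0.5), ∇L = (-6, -12) → (-1, 0.5) − 0.01·(-6, -12) = (-0.94, 0.62)
Step 2: at (-0.94, 0.62), ∇L = (-5.4, -10.8) → (-0.94, 0.62) − 0.01·(-5.4, -10.8) = (-0.886, 0.728)
Step 3: at (-0.886, 0.728), ∇L = (-4.86, -9.72) → (-0.886, 0.728) − 0.01·(-4.86, -9.72) = (-0.8374, 0.8252)
L(-0.8374, 0.8252) = 8.782969

8.782969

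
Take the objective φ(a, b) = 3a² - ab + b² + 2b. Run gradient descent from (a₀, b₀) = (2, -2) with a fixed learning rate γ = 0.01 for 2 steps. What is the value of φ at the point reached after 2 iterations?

12.13980052

∇φ = (6a - b, -a + 2b + 2)
(a₁, b₁) = (2, -2) − 0.01·(14, -4) = (1.86, -1.96)
(a₂, b₂) = (1.86, -1.96) − 0.01·(13.12, -3.78) = (1.7288, -1.9222)
φ(1.7288, -1.9222) = 12.13980052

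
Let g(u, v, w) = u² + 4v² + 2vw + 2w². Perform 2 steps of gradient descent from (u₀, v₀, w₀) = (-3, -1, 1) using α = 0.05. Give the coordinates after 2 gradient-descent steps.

(-2.43, -0.51, 0.79)

∇g = (2u, 8v + 2w, 2v + 4w)
Step 1: at (-3, -1, 1), ∇g = (-6, -6, 2) → (-3, -1, 1) − 0.05·(-6, -6, 2) = (-2.7, -0.7, 0.9)
Step 2: at (-2.7, -0.7, 0.9), ∇g = (-5.4, -3.8, 2.2) → (-2.7, -0.7, 0.9) − 0.05·(-5.4, -3.8, 2.2) = (-2.43, -0.51, 0.79)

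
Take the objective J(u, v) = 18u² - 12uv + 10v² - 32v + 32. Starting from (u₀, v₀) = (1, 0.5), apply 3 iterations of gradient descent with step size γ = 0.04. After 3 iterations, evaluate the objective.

2.521648130048

∇J = (36u - 12v, -12u + 20v - 32)
Step 1: at (1, 0.5), ∇J = (30, -34) → (1, 0.5) − 0.04·(30, -34) = (-0.2, 1.86)
Step 2: at (-0.2, 1.86), ∇J = (-29.52, 7.6) → (-0.2, 1.86) − 0.04·(-29.52, 7.6) = (0.9808, 1.556)
Step 3: at (0.9808, 1.556), ∇J = (16.6368, -12.6496) → (0.9808, 1.556) − 0.04·(16.6368, -12.6496) = (0.315328, 2.061984)
J(0.315328, 2.061984) = 2.521648130048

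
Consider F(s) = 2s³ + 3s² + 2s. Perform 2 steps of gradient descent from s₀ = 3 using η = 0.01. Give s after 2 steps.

F′(s) = 6s² + 6s + 2
Step 1: F′(3) = 74; s₁ = 3 − 0.01·74 = 2.26
Step 2: F′(2.26) = 46.2056; s₂ = 2.26 − 0.01·46.2056 = 1.797944

1.797944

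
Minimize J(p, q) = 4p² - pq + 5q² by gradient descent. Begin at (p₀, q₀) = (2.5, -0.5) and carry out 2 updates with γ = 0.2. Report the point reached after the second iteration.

(1.16, -1.32)

∇J = (8p - q, -p + 10q)
Step 1: at (2.5, -0.5), ∇J = (20.5, -7.5) → (2.5, -0.5) − 0.2·(20.5, -7.5) = (-1.6, 1)
Step 2: at (-1.6, 1), ∇J = (-13.8, 11.6) → (-1.6, 1) − 0.2·(-13.8, 11.6) = (1.16, -1.32)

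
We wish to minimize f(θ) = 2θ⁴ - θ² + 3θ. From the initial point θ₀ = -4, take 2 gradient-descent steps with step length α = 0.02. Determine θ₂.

f′(θ) = 8θ³ - 2θ + 3
Step 1: f′(-4) = -501; θ₁ = -4 − 0.02·(-501) = 6.02
Step 2: f′(6.02) = 1736.297664; θ₂ = 6.02 − 0.02·1736.297664 = -28.70595328

-28.70595328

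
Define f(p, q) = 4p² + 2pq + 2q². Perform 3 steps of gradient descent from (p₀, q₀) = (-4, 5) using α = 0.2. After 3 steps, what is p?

0.624

∇f = (8p + 2q, 2p + 4q)
Step 1: at (-4, 5), ∇f = (-22, 12) → (-4, 5) − 0.2·(-22, 12) = (0.4, 2.6)
Step 2: at (0.4, 2.6), ∇f = (8.4, 11.2) → (0.4, 2.6) − 0.2·(8.4, 11.2) = (-1.28, 0.36)
Step 3: at (-1.28, 0.36), ∇f = (-9.52, -1.12) → (-1.28, 0.36) − 0.2·(-9.52, -1.12) = (0.624, 0.584)
p = 0.624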